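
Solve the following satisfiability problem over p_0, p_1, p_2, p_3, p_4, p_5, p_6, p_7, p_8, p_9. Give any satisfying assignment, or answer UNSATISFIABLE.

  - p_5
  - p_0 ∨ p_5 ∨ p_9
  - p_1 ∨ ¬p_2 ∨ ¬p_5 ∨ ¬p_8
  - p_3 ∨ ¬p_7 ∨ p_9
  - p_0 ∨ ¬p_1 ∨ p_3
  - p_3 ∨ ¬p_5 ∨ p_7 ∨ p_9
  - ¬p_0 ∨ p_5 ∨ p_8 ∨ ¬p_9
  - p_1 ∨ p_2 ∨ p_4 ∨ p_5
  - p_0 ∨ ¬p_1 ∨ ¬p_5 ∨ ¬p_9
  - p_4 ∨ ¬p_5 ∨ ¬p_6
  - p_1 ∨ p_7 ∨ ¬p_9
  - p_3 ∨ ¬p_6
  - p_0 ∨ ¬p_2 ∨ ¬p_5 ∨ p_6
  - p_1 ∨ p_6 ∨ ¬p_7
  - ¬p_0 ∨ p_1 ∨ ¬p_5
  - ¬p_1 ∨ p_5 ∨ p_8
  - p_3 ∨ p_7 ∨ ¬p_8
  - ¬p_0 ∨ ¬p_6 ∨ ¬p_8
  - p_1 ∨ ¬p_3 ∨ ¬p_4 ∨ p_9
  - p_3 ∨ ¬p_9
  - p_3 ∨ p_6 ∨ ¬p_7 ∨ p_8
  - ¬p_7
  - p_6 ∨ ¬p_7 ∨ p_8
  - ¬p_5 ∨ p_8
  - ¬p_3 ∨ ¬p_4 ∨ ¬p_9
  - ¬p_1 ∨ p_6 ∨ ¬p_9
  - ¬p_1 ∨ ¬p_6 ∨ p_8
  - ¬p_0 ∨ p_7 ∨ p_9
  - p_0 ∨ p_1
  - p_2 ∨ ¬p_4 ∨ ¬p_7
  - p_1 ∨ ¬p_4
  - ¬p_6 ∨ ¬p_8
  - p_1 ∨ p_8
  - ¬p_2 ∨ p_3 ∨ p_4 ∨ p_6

Unit clause (p_5) forces p_5 = True.
Unit clause (¬p_7) forces p_7 = False.
In (¬p_5 ∨ p_8) only p_8 is left, so p_8 = True.
In (¬p_6 ∨ ¬p_8) only ¬p_6 is left, so p_6 = False.
In (p_3 ∨ p_7 ∨ ¬p_8) only p_3 is left, so p_3 = True.
Try p_0 = True:
  (¬p_0 ∨ p_1 ∨ ¬p_5) forces p_1 = True.
  (¬p_1 ∨ p_6 ∨ ¬p_9) forces p_9 = False.
  clause (¬p_0 ∨ p_7 ∨ p_9) is falsified — backtrack.
So p_0 = False.
  then (p_0 ∨ ¬p_2 ∨ ¬p_5 ∨ p_6) forces p_2 = False.
  then (p_0 ∨ p_1) forces p_1 = True.
  then (p_0 ∨ ¬p_1 ∨ ¬p_5 ∨ ¬p_9) forces p_9 = False.
Set p_4 = True.
All clauses satisfied.

p_0 = False, p_1 = True, p_2 = False, p_3 = True, p_4 = True, p_5 = True, p_6 = False, p_7 = False, p_8 = True, p_9 = False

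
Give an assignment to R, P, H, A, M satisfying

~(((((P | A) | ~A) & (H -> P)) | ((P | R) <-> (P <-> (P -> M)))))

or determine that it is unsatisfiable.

R: True, P: False, H: True, A: False, M: True

  ~(((((P | A) | ~A) & (H -> P)) | ((P | R) <-> (P <-> (P -> M))))) = True
    (((P | A) | ~A) & (H -> P)) | ((P | R) <-> (P <-> (P -> M))) = False
      ((P | A) | ~A) & (H -> P) = False
        (P | A) | ~A = True
          P | A = False
          ~A = True
        H -> P = False
      (P | R) <-> (P <-> (P -> M)) = False
        P | R = True
        P <-> (P -> M) = False
          P -> M = True
The formula evaluates to True.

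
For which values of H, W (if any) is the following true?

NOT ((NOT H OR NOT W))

H: True, W: True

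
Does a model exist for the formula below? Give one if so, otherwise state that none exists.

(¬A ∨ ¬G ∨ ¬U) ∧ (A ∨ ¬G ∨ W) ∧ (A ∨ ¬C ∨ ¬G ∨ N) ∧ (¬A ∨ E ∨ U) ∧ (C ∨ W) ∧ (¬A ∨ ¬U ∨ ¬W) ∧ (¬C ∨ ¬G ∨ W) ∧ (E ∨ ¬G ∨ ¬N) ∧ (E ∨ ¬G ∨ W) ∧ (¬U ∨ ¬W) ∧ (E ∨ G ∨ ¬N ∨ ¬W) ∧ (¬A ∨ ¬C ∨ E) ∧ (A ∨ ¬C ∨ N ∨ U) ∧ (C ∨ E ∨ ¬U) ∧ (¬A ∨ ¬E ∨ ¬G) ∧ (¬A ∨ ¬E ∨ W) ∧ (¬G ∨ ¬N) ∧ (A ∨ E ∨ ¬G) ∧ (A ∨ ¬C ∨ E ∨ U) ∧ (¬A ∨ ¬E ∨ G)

Set E = True.
Set C = True.
Set G = False.
  then (¬A ∨ ¬E ∨ G) forces A = False.
Set U = True.
  then (¬U ∨ ¬W) forces W = False.
Set N = False.
All clauses satisfied.

E=T, C=T, G=F, U=T, A=F, W=F, N=F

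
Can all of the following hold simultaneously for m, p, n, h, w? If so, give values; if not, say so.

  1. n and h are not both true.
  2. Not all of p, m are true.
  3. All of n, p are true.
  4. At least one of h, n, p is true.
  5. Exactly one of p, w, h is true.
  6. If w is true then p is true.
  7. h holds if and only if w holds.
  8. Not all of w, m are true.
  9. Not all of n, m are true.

m = False, p = True, n = True, h = False, w = False

  (1) n=T, h=F — not both ✓
  (2) {p, m}: 1/2 true — not all ✓
  (3) {n, p}: all 2 true ✓
  (4) {h, n, p}: 2 true — at least one ✓
  (5) {p, w, h}: 1 true — exactly one ✓
  (6) w=F ⇒ p: vacuous ✓
  (7) h=F, w=F — same ✓
  (8) {w, m}: 0/2 true — not all ✓
  (9) {n, m}: 1/2 true — not all ✓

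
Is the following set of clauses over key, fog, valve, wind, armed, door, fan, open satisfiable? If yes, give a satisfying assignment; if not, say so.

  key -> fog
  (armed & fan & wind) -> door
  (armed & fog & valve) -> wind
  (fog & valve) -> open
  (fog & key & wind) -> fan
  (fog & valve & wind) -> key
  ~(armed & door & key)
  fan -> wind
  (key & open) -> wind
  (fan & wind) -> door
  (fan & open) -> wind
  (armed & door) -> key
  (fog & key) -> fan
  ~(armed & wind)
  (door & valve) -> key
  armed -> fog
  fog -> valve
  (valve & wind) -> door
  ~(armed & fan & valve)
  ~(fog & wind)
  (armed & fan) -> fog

Set key = False.
Set fog = False.
  then (~armed | fog) forces armed = False.
Set valve = False.
Set wind = True.
Set door = False.
  then (door | ~fan | ~wind) forces fan = False.
Set open = False.
All clauses satisfied.

key=F; fog=F; valve=F; wind=T; armed=F; door=F; fan=F; open=F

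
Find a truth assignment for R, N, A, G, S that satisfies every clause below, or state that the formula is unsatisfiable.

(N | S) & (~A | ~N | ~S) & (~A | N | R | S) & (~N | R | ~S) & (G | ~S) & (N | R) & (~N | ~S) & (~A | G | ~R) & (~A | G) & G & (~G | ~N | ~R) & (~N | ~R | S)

R = True; N = False; A = True; G = True; S = True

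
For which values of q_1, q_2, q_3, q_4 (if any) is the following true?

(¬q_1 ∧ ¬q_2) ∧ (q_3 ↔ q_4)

q_1=F, q_2=F, q_3=F, q_4=F

  ¬q_1 ∧ ¬q_2 = True
    ¬q_1 = True
    ¬q_2 = True
  q_3 ↔ q_4 = True
Both conjuncts True, so the formula holds.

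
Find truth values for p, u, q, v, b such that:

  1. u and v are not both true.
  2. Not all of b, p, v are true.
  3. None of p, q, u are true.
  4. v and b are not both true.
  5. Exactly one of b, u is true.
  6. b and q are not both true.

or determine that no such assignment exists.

p = False; u = False; q = False; v = False; b = True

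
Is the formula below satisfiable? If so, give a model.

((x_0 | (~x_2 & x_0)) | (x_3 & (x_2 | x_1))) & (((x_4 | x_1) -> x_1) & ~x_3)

x_0: True, x_1: True, x_2: True, x_3: False, x_4: True

  (x_0 | (~x_2 & x_0)) | (x_3 & (x_2 | x_1)) = True
    x_0 | (~x_2 & x_0) = True
      ~x_2 & x_0 = False
        ~x_2 = False
    x_3 & (x_2 | x_1) = False
      x_2 | x_1 = True
  ((x_4 | x_1) -> x_1) & ~x_3 = True
    (x_4 | x_1) -> x_1 = True
      x_4 | x_1 = True
    ~x_3 = True
Both conjuncts True, so the formula holds.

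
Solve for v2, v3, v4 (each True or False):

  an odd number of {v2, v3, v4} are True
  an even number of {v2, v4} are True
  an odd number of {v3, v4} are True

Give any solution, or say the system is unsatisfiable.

v2: False; v3: True; v4: False

{v2, v3, v4}: 1 true → odd ✓
{v2, v4}: 0 true → even ✓
{v3, v4}: 1 true → odd ✓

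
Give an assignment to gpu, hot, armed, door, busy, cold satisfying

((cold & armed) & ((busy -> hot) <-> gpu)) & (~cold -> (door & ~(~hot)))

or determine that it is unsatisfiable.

gpu: True; hot: False; armed: True; door: False; busy: False; cold: True

  (cold & armed) & ((busy -> hot) <-> gpu) = True
    cold & armed = True
    (busy -> hot) <-> gpu = True
      busy -> hot = True
  ~cold -> (door & ~(~hot)) = True
    ~cold = False
    door & ~(~hot) = False
      ~(~hot) = False
        ~hot = True
Both conjuncts True, so the formula holds.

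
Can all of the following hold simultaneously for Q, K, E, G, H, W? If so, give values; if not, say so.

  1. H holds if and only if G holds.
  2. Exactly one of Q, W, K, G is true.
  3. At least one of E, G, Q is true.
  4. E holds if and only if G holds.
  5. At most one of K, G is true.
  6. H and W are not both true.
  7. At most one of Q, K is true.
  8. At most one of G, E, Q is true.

Q = True, K = False, E = False, G = False, H = False, W = False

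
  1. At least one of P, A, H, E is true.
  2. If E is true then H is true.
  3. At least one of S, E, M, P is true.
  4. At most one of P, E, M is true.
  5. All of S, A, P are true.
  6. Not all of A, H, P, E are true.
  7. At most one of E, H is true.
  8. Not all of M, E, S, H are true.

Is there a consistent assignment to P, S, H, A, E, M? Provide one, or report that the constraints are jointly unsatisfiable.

P = True; S = True; H = True; A = True; E = False; M = False

  (1) {P, A, H, E}: 3 true — at least one ✓
  (2) E=F ⇒ H: vacuous ✓
  (3) {S, E, M, P}: 2 true — at least one ✓
  (4) {P, E, M}: 1 true — at most one ✓
  (5) {S, A, P}: all 3 true ✓
  (6) {A, H, P, E}: 3/4 true — not all ✓
  (7) {E, H}: 1 true — at most one ✓
  (8) {M, E, S, H}: 2/4 true — not all ✓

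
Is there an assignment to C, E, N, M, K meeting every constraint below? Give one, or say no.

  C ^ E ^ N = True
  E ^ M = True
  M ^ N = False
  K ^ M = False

C=F; E=F; N=T; M=T; K=T

C ^ E ^ N = F ^ F ^ T = True ✓
E ^ M = F ^ T = True ✓
M ^ N = T ^ T = False ✓
K ^ M = T ^ T = False ✓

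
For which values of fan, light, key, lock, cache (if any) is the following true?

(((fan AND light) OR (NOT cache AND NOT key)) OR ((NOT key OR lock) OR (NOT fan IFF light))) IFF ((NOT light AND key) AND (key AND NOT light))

fan = True; light = False; key = True; lock = True; cache = False

  (((fan AND light) OR (NOT cache AND NOT key)) OR ((NOT key OR lock) OR (NOT fan IFF light))) IFF ((NOT light AND key) AND (key AND NOT light)) = True
    ((fan AND light) OR (NOT cache AND NOT key)) OR ((NOT key OR lock) OR (NOT fan IFF light)) = True
      (fan AND light) OR (NOT cache AND NOT key) = False
        fan AND light = False
        NOT cache AND NOT key = False
          NOT cache = True
          NOT key = False
      (NOT key OR lock) OR (NOT fan IFF light) = True
        NOT key OR lock = True
          NOT key = False
        NOT fan IFF light = True
          NOT fan = False
    (NOT light AND key) AND (key AND NOT light) = True
      NOT light AND key = True
        NOT light = True
      key AND NOT light = True
        NOT light = True
The formula evaluates to True.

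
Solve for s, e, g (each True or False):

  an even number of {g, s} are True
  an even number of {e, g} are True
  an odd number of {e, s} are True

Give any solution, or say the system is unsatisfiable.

Adding constraints 1, 2, 3 mod 2: every variable appears an even number of times on the left, so the left side is 0.
But the right sides sum to 1 (mod 2). 0 ≠ 1 — the system is inconsistent.

UNSATISFIABLE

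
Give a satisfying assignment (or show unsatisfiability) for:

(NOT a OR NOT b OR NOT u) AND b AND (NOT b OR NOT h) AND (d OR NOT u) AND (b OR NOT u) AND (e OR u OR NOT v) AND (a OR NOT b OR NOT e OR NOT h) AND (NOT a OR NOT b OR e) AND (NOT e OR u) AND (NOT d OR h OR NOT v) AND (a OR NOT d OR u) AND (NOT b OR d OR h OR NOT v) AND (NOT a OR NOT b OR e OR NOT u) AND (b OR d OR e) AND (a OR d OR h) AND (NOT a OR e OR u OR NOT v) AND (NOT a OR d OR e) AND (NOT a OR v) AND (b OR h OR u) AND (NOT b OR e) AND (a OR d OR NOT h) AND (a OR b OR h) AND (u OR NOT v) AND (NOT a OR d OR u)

v = False, b = True, h = False, a = False, u = True, e = True, d = True

Unit clause (b) forces b = True.
In (NOT b OR NOT h) only NOT h is left, so h = False.
In (NOT b OR e) only e is left, so e = True.
In (NOT e OR u) only u is left, so u = True.
In (NOT a OR NOT b OR NOT u) only NOT a is left, so a = False.
In (d OR NOT u) only d is left, so d = True.
In (NOT d OR h OR NOT v) only NOT v is left, so v = False.
All clauses satisfied.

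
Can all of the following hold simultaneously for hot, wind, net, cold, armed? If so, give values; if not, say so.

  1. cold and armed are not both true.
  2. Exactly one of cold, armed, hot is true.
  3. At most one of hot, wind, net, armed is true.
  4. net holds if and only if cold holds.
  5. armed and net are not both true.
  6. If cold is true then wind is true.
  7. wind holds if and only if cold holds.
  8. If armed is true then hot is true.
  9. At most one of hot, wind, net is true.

hot = True, wind = False, net = False, cold = False, armed = False

  (1) cold=F, armed=F — not both ✓
  (2) {cold, armed, hot}: 1 true — exactly one ✓
  (3) {hot, wind, net, armed}: 1 true — at most one ✓
  (4) net=F, cold=F — same ✓
  (5) armed=F, net=F — not both ✓
  (6) cold=F ⇒ wind: vacuous ✓
  (7) wind=F, cold=F — same ✓
  (8) armed=F ⇒ hot: vacuous ✓
  (9) {hot, wind, net}: 1 true — at most one ✓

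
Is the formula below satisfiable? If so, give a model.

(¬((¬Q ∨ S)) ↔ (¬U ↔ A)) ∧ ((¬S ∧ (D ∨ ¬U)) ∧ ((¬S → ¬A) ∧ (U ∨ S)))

D = True, A = False, S = False, U = True, Q = True

  ¬((¬Q ∨ S)) ↔ (¬U ↔ A) = True
    ¬((¬Q ∨ S)) = True
      ¬Q ∨ S = False
        ¬Q = False
    ¬U ↔ A = True
      ¬U = False
  (¬S ∧ (D ∨ ¬U)) ∧ ((¬S → ¬A) ∧ (U ∨ S)) = True
    ¬S ∧ (D ∨ ¬U) = True
      ¬S = True
      D ∨ ¬U = True
        ¬U = False
    (¬S → ¬A) ∧ (U ∨ S) = True
      ¬S → ¬A = True
        ¬S = True
        ¬A = True
      U ∨ S = True
Both conjuncts True, so the formula holds.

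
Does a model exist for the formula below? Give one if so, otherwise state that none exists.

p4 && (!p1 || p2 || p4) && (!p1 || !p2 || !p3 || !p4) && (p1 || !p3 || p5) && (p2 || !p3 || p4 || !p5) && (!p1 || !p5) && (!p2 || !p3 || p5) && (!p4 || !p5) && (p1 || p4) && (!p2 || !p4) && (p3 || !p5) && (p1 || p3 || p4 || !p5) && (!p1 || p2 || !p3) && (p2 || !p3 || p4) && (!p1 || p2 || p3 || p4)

Unit clause (p4) forces p4 = True.
In (!p4 || !p5) only !p5 is left, so p5 = False.
In (!p2 || !p4) only !p2 is left, so p2 = False.
Set p1 = True.
  then (!p1 || p2 || !p3) forces p3 = False.
All clauses satisfied.

p1=T, p2=F, p3=F, p4=T, p5=F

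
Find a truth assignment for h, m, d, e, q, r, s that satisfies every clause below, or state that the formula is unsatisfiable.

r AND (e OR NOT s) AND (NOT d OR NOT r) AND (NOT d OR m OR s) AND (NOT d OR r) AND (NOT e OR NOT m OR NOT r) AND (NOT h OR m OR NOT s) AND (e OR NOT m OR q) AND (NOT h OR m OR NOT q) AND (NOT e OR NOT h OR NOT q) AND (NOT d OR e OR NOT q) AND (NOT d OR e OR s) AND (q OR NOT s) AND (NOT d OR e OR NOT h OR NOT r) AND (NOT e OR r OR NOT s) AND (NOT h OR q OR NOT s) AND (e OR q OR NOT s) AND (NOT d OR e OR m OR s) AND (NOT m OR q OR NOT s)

h = False; m = False; d = False; e = True; q = True; r = True; s = True

Unit clause (r) forces r = True.
In (NOT d OR NOT r) only NOT d is left, so d = False.
Set h = False.
Set m = False.
Set e = True.
Set q = True.
Set s = True.
All clauses satisfied.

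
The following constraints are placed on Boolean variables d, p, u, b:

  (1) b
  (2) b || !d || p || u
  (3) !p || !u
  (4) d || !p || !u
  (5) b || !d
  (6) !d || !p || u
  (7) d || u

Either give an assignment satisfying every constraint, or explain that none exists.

Unit clause (b) forces b = True.
Set d = True.
Set p = False.
Set u = True.
Check each clause:
  (b): b holds.
  (b || !d || p || u): b holds.
  (!p || !u): !p holds.
  (d || !p || !u): d holds.
  (b || !d): b holds.
  (!d || !p || u): !p holds.
  (d || u): d holds.
All clauses satisfied.

d=T; p=F; u=T; b=T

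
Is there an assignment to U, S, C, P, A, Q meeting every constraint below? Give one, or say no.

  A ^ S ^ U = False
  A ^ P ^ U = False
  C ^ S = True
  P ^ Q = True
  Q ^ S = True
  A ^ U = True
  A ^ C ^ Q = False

U = True; S = True; C = False; P = True; A = False; Q = False

A ^ S ^ U = F ^ T ^ T = False ✓
A ^ P ^ U = F ^ T ^ T = False ✓
C ^ S = F ^ T = True ✓
P ^ Q = T ^ F = True ✓
Q ^ S = F ^ T = True ✓
A ^ U = F ^ T = True ✓
A ^ C ^ Q = F ^ F ^ F = False ✓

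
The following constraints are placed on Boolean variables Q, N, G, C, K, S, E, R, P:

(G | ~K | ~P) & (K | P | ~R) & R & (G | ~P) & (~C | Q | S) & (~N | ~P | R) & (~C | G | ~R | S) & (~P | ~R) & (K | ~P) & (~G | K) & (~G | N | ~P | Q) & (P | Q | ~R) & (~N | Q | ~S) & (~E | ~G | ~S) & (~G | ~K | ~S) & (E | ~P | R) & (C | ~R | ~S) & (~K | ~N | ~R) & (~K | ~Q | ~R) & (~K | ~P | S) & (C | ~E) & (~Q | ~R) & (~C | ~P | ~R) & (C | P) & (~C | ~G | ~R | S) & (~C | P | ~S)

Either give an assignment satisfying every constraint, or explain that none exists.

The formula is unsatisfiable.

Case Q = True:
  (R) forces R = True.
  Clause (~Q | ~R) is falsified — contradiction.
Case Q = False:
  (R) forces R = True.
  (~P | ~R) forces P = False.
  Clause (P | Q | ~R) is falsified — contradiction.
Both cases fail, so the formula is unsatisfiable.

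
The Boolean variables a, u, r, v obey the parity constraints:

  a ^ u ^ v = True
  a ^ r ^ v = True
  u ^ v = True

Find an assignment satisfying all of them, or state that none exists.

a: False; u: True; r: True; v: False

a ^ u ^ v = F ^ T ^ F = True ✓
a ^ r ^ v = F ^ T ^ F = True ✓
u ^ v = T ^ F = True ✓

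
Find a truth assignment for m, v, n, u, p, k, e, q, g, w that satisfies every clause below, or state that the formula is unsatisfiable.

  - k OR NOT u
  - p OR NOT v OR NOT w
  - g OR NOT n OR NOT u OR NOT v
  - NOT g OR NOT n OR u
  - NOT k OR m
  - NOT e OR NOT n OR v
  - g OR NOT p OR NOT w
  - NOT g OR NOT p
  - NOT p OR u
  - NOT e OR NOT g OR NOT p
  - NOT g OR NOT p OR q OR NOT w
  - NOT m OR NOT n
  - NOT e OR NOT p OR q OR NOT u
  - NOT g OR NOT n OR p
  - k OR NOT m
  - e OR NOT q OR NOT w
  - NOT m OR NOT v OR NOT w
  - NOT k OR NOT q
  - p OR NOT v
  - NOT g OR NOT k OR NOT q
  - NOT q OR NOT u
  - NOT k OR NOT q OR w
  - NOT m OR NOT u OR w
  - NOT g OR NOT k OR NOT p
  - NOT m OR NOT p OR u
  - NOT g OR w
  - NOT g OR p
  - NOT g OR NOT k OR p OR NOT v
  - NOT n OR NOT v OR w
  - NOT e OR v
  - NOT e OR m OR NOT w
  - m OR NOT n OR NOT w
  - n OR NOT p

m=F, v=F, n=T, u=F, p=F, k=F, e=F, q=T, g=F, w=F

Set m = False.
  then (NOT k OR m) forces k = False.
  then (k OR NOT u) forces u = False.
  then (NOT p OR u) forces p = False.
  then (p OR NOT v) forces v = False.
  then (NOT g OR p) forces g = False.
  then (NOT e OR v) forces e = False.
Set n = True.
  then (m OR NOT n OR NOT w) forces w = False.
Set q = True.
All clauses satisfied.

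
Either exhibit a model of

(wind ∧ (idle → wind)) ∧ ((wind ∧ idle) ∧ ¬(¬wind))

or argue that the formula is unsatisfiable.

wind = True; idle = True

  wind ∧ (idle → wind) = True
    idle → wind = True
  (wind ∧ idle) ∧ ¬(¬wind) = True
    wind ∧ idle = True
    ¬(¬wind) = True
      ¬wind = False
Both conjuncts True, so the formula holds.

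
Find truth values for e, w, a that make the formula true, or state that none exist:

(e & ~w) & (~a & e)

e = True; w = False; a = False

  e & ~w = True
    ~w = True
  ~a & e = True
    ~a = True
Both conjuncts True, so the formula holds.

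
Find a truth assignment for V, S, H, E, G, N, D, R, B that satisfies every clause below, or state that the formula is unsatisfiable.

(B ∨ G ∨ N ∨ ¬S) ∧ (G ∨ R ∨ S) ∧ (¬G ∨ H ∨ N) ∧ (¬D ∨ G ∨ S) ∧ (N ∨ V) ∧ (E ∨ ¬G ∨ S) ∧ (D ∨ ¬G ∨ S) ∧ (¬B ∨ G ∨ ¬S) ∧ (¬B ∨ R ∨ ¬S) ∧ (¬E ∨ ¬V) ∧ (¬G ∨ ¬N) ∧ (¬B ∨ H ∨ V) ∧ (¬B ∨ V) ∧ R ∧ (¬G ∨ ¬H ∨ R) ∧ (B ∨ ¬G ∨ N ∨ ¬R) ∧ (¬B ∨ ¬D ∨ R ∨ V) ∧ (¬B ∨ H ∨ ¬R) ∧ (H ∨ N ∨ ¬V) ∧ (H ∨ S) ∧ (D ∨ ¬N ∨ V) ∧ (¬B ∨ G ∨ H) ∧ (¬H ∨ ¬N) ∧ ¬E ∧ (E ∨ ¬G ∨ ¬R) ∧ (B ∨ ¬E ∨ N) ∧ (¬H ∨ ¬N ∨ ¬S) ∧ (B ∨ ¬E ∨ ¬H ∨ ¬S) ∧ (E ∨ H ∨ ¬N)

Unit clause (R) forces R = True.
Unit clause (¬E) forces E = False.
In (E ∨ ¬G ∨ ¬R) only ¬G is left, so G = False.
Set V = True.
Try S = True:
  (¬B ∨ G ∨ ¬S) forces B = False.
  (B ∨ G ∨ N ∨ ¬S) forces N = True.
  (¬H ∨ ¬N) forces H = False.
  clause (E ∨ H ∨ ¬N) is falsified — backtrack.
So S = False.
  then (¬D ∨ G ∨ S) forces D = False.
  then (H ∨ S) forces H = True.
  then (¬H ∨ ¬N) forces N = False.
Set B = True.
All clauses satisfied.

V=T; S=F; H=T; E=F; G=F; N=F; D=F; R=T; B=T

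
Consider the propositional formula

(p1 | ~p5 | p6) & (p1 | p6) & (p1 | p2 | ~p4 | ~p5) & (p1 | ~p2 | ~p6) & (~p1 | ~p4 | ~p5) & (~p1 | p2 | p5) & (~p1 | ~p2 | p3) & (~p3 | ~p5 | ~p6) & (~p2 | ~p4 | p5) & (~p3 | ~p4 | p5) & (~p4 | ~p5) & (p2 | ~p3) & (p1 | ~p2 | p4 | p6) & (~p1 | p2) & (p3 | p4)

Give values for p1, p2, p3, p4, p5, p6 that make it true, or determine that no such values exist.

Set p1 = False.
  then (p1 | p6) forces p6 = True.
  then (p1 | ~p2 | ~p6) forces p2 = False.
  then (p2 | ~p3) forces p3 = False.
  then (p3 | p4) forces p4 = True.
  then (p1 | p2 | ~p4 | ~p5) forces p5 = False.
All clauses satisfied.

p1=F, p2=F, p3=F, p4=T, p5=F, p6=T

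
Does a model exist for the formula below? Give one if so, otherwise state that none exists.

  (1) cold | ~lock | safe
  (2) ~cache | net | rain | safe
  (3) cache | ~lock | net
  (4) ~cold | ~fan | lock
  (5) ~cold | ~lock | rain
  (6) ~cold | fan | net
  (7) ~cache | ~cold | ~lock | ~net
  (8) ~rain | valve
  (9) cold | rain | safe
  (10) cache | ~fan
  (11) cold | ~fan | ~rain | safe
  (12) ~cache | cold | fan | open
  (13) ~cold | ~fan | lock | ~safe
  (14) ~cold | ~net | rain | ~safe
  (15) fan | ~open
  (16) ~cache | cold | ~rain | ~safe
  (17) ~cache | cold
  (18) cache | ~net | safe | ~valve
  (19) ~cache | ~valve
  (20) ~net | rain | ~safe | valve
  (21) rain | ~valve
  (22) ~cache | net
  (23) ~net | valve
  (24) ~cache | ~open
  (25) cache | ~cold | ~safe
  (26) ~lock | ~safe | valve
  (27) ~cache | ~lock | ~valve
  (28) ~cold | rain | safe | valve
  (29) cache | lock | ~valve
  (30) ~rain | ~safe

safe: True; cache: False; valve: False; net: False; fan: False; open: False; rain: False; lock: False; cold: False

Set safe = True.
  then (~rain | ~safe) forces rain = False.
  then (rain | ~valve) forces valve = False.
  then (~net | valve) forces net = False.
  then (~lock | ~safe | valve) forces lock = False.
  then (~cache | net) forces cache = False.
  then (cache | ~cold | ~safe) forces cold = False.
  then (cache | ~fan) forces fan = False.
  then (fan | ~open) forces open = False.
All clauses satisfied.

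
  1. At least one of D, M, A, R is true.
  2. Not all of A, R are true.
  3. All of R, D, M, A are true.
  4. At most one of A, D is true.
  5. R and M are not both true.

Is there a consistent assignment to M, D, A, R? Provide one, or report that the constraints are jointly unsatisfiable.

Unsatisfiable

Case M = True:
  (3) forces R = True.
  Constraint (5) is violated (R=T, M=T) — contradiction.
Case M = False:
  Constraint (3) is violated (M=F) — contradiction.
Both cases fail — unsatisfiable.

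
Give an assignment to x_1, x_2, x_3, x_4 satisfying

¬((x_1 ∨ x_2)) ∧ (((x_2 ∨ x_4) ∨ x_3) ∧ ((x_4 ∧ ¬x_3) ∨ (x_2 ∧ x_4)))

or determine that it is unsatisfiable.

x_1=F; x_2=F; x_3=F; x_4=T

  ¬((x_1 ∨ x_2)) = True
    x_1 ∨ x_2 = False
  ((x_2 ∨ x_4) ∨ x_3) ∧ ((x_4 ∧ ¬x_3) ∨ (x_2 ∧ x_4)) = True
    (x_2 ∨ x_4) ∨ x_3 = True
      x_2 ∨ x_4 = True
    (x_4 ∧ ¬x_3) ∨ (x_2 ∧ x_4) = True
      x_4 ∧ ¬x_3 = True
        ¬x_3 = True
      x_2 ∧ x_4 = False
Both conjuncts True, so the formula holds.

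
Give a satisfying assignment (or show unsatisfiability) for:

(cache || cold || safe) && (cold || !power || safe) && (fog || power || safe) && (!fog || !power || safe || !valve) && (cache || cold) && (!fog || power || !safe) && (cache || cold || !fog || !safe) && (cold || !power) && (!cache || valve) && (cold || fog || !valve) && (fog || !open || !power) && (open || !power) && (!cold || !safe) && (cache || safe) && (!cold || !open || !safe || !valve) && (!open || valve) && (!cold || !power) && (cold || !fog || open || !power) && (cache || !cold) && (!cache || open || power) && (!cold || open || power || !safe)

cold = False, fog = True, valve = True, cache = True, safe = False, open = True, power = False

Set cold = False.
  then (cache || cold) forces cache = True.
  then (cold || !power) forces power = False.
  then (!cache || valve) forces valve = True.
  then (cold || fog || !valve) forces fog = True.
  then (!cache || open || power) forces open = True.
  then (!fog || power || !safe) forces safe = False.
All clauses satisfied.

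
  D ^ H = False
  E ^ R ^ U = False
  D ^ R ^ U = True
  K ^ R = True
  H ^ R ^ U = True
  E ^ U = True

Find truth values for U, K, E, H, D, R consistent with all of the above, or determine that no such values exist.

U: True, K: False, E: False, H: True, D: True, R: True

D ^ H = T ^ T = False ✓
E ^ R ^ U = F ^ T ^ T = False ✓
D ^ R ^ U = T ^ T ^ T = True ✓
K ^ R = F ^ T = True ✓
H ^ R ^ U = T ^ T ^ T = True ✓
E ^ U = F ^ T = True ✓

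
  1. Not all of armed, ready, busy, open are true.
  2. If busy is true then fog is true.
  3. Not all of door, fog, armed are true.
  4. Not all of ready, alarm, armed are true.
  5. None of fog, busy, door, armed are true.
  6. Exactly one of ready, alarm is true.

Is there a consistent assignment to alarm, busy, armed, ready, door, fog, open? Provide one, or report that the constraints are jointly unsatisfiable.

alarm=F; busy=F; armed=F; ready=T; door=F; fog=F; open=T

  (1) {armed, ready, busy, open}: 2/4 true — not all ✓
  (2) busy=F ⇒ fog: vacuous ✓
  (3) {door, fog, armed}: 0/3 true — not all ✓
  (4) {ready, alarm, armed}: 1/3 true — not all ✓
  (5) {fog, busy, door, armed}: 0 true — none ✓
  (6) {ready, alarm}: 1 true — exactly one ✓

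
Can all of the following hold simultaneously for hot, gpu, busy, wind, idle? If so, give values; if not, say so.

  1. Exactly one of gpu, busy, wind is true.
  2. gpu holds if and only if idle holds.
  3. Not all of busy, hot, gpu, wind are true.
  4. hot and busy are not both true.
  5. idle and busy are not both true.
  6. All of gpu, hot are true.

hot: True, gpu: True, busy: False, wind: False, idle: True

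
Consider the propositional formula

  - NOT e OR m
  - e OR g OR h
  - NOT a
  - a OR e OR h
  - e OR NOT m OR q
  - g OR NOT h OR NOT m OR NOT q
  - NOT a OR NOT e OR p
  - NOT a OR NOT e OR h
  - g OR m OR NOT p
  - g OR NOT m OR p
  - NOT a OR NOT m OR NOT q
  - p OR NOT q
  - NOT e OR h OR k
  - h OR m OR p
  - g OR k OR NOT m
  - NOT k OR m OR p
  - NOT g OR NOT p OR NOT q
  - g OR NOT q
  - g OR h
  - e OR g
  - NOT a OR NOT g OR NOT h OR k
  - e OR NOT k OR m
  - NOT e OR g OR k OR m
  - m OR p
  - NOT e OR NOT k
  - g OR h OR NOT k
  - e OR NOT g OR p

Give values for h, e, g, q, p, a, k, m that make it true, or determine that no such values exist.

Unit clause (NOT a) forces a = False.
Try h = False:
  (a OR e OR h) forces e = True.
  (NOT e OR m) forces m = True.
  (NOT e OR h OR k) forces k = True.
  clause (NOT e OR NOT k) is falsified — backtrack.
So h = True.
Set e = False.
  then (e OR g) forces g = True.
  then (e OR NOT g OR p) forces p = True.
  then (NOT g OR NOT p OR NOT q) forces q = False.
  then (e OR NOT m OR q) forces m = False.
  then (e OR NOT k OR m) forces k = False.
All clauses satisfied.

h = True, e = False, g = True, q = False, p = True, a = False, k = False, m = False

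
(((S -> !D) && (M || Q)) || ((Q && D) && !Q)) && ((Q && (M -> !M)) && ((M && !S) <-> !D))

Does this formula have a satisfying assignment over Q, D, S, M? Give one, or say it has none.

Q: True, D: True, S: False, M: False

  ((S -> !D) && (M || Q)) || ((Q && D) && !Q) = True
    (S -> !D) && (M || Q) = True
      S -> !D = True
        !D = False
      M || Q = True
    (Q && D) && !Q = False
      Q && D = True
      !Q = False
  (Q && (M -> !M)) && ((M && !S) <-> !D) = True
    Q && (M -> !M) = True
      M -> !M = True
        !M = True
    (M && !S) <-> !D = True
      M && !S = False
        !S = True
      !D = False
Both conjuncts True, so the formula holds.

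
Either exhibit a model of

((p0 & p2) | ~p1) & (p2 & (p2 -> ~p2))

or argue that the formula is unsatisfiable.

Case p2 = True: the conjunct p2 -> ~p2 becomes True -> ~True = False.
Case p2 = False: the conjunct p2 is False.
Both cases fail — unsatisfiable.

The formula is unsatisfiable.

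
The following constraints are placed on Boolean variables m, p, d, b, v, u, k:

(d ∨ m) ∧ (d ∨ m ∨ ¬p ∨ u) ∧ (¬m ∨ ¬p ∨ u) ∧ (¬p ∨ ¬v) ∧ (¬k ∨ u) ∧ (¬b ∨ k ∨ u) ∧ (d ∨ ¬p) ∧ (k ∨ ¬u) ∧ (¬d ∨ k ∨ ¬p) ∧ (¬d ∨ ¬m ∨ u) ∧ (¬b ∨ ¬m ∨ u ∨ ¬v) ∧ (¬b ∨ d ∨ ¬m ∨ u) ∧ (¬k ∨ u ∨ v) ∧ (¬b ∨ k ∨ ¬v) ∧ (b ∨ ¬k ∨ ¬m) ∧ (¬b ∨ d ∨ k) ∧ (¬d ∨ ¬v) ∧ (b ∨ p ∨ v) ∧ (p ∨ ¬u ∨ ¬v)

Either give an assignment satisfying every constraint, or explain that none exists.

m: True; p: True; d: True; b: True; v: False; u: True; k: True

Set m = True.
Set p = True.
  then (¬m ∨ ¬p ∨ u) forces u = True.
  then (¬p ∨ ¬v) forces v = False.
  then (d ∨ ¬p) forces d = True.
  then (k ∨ ¬u) forces k = True.
  then (b ∨ ¬k ∨ ¬m) forces b = True.
All clauses satisfied.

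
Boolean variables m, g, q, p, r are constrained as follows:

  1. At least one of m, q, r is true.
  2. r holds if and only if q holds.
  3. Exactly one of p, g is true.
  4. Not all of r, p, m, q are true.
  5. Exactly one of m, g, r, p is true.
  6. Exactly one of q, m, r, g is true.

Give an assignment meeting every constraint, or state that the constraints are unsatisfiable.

Case q = True:
  (2) with q=T forces r = True.
  Constraint (6) is violated (q=T, r=T) — contradiction.
Case q = False:
  (2) with q=F forces r = False.
  (1) with q=F, r=F forces m = True.
  (5) with m=T forces g = False.
  (3) with g=F forces p = True.
  Constraint (5) is violated (m=T, p=T) — contradiction.
Both cases fail — unsatisfiable.

No satisfying assignment exists.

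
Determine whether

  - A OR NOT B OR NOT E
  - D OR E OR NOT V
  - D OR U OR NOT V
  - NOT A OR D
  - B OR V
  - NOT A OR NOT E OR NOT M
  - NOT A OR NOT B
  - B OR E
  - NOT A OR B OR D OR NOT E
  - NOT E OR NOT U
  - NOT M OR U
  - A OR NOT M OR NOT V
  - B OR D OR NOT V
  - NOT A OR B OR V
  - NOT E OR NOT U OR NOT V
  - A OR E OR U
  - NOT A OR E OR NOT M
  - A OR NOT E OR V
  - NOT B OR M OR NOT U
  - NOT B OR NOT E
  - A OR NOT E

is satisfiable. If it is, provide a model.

M: True; B: True; E: False; A: False; V: False; D: True; U: True

Set M = True.
  then (NOT M OR U) forces U = True.
  then (NOT E OR NOT U) forces E = False.
  then (NOT A OR E OR NOT M) forces A = False.
  then (B OR E) forces B = True.
  then (A OR NOT M OR NOT V) forces V = False.
Set D = True.
All clauses satisfied.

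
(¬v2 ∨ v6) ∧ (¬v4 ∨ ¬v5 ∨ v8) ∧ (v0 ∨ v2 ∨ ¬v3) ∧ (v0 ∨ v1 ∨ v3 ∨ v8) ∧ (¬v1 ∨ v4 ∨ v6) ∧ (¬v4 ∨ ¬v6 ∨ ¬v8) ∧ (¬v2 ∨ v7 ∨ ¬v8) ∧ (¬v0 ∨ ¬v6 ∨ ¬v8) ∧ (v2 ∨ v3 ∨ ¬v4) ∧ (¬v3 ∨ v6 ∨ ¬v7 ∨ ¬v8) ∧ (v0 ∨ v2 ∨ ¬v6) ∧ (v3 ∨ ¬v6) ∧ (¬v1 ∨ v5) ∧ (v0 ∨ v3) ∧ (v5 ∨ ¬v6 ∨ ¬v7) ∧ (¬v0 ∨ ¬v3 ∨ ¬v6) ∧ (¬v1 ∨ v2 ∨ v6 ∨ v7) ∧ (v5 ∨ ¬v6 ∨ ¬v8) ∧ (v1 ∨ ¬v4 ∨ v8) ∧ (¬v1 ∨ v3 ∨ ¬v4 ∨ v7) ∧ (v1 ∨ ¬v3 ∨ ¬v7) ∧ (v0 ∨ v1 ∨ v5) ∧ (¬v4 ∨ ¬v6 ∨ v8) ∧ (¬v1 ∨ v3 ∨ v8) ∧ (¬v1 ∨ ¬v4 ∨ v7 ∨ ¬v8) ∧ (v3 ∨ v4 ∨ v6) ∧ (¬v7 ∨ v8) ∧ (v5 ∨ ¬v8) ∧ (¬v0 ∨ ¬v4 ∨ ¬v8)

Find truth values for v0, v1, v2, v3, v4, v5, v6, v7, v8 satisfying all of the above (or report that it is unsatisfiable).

Set v0 = False.
  then (v0 ∨ v3) forces v3 = True.
  then (v0 ∨ v2 ∨ ¬v3) forces v2 = True.
  then (¬v2 ∨ v6) forces v6 = True.
Set v1 = True.
  then (¬v1 ∨ v5) forces v5 = True.
Try v4 = True:
  (¬v4 ∨ ¬v5 ∨ v8) forces v8 = True.
  clause (¬v4 ∨ ¬v6 ∨ ¬v8) is falsified — backtrack.
So v4 = False.
Set v7 = True.
  then (¬v7 ∨ v8) forces v8 = True.
All clauses satisfied.

v0 = False, v1 = True, v2 = True, v3 = True, v4 = False, v5 = True, v6 = True, v7 = True, v8 = True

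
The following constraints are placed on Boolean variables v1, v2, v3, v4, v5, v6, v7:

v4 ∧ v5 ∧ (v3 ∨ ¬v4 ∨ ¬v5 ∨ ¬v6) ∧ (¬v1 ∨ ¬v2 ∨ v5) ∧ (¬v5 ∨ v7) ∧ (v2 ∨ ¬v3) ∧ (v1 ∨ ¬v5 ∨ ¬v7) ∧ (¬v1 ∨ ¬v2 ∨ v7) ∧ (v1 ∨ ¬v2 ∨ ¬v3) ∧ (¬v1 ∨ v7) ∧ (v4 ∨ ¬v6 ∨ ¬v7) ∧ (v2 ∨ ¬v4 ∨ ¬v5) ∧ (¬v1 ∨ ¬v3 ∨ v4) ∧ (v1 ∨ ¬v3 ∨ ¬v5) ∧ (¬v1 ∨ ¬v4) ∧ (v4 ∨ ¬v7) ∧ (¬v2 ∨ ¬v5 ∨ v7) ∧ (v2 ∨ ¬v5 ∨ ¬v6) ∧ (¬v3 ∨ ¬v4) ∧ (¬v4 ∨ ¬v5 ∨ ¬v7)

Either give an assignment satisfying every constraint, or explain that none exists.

Case v4 = True:
  (v5) forces v5 = True.
  (¬v5 ∨ v7) forces v7 = True.
  Clause (¬v4 ∨ ¬v5 ∨ ¬v7) is falsified — contradiction.
Case v4 = False:
  Clause (v4) is falsified — contradiction.
Both cases fail, so the formula is unsatisfiable.

Unsatisfiable — no assignment works.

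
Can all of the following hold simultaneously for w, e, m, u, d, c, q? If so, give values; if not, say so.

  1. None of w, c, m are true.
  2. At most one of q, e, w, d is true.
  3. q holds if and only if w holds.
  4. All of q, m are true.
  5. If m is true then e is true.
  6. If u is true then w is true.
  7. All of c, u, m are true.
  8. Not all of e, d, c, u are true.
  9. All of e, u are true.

Unsatisfiable

Case m = True:
  Constraint (1) is violated (m=T) — contradiction.
Case m = False:
  Constraint (4) is violated (m=F) — contradiction.
Both cases fail — unsatisfiable.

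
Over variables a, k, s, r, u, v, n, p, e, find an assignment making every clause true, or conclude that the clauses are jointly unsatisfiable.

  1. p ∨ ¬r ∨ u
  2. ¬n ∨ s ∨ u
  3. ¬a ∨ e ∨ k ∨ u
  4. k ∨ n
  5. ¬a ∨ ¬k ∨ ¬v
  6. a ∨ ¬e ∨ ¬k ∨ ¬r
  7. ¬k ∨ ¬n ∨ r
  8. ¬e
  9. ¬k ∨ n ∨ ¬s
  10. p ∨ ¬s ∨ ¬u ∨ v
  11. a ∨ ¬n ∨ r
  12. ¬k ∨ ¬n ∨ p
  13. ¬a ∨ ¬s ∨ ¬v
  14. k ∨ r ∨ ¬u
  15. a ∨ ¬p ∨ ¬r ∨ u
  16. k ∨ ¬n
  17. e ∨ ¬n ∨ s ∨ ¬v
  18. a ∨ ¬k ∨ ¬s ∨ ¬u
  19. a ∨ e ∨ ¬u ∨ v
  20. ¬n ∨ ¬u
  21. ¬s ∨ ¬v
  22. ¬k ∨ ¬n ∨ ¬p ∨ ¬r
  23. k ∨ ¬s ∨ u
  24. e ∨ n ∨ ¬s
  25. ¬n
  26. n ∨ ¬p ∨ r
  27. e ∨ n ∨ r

a=F, k=T, s=F, r=T, u=T, v=T, n=F, p=T, e=F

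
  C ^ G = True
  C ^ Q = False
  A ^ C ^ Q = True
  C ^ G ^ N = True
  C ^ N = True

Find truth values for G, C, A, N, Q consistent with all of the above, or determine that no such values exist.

G = False, C = True, A = True, N = False, Q = True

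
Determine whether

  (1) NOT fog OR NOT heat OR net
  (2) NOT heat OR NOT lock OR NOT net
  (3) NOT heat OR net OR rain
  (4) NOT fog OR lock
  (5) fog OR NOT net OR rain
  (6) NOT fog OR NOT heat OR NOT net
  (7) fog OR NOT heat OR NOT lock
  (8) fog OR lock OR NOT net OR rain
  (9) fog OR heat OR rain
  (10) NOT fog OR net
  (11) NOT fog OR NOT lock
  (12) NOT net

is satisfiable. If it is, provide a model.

Unit clause (NOT net) forces net = False.
In (NOT fog OR net) only NOT fog is left, so fog = False.
Set lock = False.
Try rain = False:
  (NOT heat OR net OR rain) forces heat = False.
  clause (fog OR heat OR rain) is falsified — backtrack.
So rain = True.
Set heat = False.
All clauses satisfied.

lock = False, net = False, rain = True, fog = False, heat = False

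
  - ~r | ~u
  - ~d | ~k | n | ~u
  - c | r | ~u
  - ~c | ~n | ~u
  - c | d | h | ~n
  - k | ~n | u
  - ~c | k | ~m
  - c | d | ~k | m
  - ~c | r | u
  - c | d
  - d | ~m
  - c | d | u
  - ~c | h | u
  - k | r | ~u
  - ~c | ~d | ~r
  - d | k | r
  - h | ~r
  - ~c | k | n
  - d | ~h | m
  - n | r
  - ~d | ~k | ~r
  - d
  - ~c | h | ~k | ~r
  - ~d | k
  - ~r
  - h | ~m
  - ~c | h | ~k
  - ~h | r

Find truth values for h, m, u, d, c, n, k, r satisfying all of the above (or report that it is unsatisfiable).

h = False; m = False; u = False; d = True; c = False; n = True; k = True; r = False

Unit clause (d) forces d = True.
In (~d | k) only k is left, so k = True.
Unit clause (~r) forces r = False.
In (~h | r) only ~h is left, so h = False.
In (n | r) only n is left, so n = True.
In (h | ~m) only ~m is left, so m = False.
In (~c | h | ~k) only ~c is left, so c = False.
In (c | r | ~u) only ~u is left, so u = False.
All clauses satisfied.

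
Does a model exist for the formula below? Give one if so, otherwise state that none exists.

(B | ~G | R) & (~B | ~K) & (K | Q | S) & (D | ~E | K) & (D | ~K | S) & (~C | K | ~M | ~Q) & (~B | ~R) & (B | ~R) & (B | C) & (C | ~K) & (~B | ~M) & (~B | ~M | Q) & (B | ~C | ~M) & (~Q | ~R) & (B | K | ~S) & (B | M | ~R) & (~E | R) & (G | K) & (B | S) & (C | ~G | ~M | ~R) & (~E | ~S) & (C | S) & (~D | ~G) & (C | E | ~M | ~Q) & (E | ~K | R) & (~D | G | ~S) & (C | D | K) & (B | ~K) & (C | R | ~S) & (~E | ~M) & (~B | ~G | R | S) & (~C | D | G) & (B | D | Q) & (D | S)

C=T, S=T, Q=F, M=F, B=T, E=F, D=F, K=F, R=F, G=T

Set C = True.
Set S = True.
  then (~E | ~S) forces E = False.
Set Q = False.
Try M = True:
  (~B | ~M) forces B = False.
  clause (B | ~C | ~M) is falsified — backtrack.
So M = False.
Try B = False:
  (B | ~R) forces R = False.
  (B | ~G | R) forces G = False.
  (B | K | ~S) forces K = True.
  clause (E | ~K | R) is falsified — backtrack.
So B = True.
  then (~B | ~K) forces K = False.
  then (~B | ~R) forces R = False.
  then (G | K) forces G = True.
  then (~D | ~G) forces D = False.
All clauses satisfied.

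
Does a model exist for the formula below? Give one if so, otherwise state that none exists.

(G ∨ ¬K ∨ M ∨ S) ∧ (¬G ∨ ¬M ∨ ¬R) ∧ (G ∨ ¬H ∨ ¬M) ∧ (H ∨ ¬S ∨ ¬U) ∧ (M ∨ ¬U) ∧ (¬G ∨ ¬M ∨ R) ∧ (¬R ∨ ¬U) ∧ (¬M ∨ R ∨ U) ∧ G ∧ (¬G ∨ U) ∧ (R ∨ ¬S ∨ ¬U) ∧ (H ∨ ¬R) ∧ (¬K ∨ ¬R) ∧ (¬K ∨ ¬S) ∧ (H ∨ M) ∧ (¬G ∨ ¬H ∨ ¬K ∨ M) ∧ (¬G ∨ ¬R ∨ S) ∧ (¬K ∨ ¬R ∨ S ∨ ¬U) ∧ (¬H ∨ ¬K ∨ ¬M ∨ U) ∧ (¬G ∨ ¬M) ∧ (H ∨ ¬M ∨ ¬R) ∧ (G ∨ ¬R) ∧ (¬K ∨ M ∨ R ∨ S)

Case G = True:
  (¬G ∨ U) forces U = True.
  (M ∨ ¬U) forces M = True.
  Clause (¬G ∨ ¬M) is falsified — contradiction.
Case G = False:
  Clause (G) is falsified — contradiction.
Both cases fail, so the formula is unsatisfiable.

Unsatisfiable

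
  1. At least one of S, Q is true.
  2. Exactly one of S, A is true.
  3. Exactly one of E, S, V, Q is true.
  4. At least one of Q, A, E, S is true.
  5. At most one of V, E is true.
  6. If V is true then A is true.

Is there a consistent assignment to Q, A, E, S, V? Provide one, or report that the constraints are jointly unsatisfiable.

Q=T, A=T, E=F, S=F, V=F

  (1) {S, Q}: 1 true — at least one ✓
  (2) {S, A}: 1 true — exactly one ✓
  (3) {E, S, V, Q}: 1 true — exactly one ✓
  (4) {Q, A, E, S}: 2 true — at least one ✓
  (5) {V, E}: 0 true — at most one ✓
  (6) V=F ⇒ A: vacuous ✓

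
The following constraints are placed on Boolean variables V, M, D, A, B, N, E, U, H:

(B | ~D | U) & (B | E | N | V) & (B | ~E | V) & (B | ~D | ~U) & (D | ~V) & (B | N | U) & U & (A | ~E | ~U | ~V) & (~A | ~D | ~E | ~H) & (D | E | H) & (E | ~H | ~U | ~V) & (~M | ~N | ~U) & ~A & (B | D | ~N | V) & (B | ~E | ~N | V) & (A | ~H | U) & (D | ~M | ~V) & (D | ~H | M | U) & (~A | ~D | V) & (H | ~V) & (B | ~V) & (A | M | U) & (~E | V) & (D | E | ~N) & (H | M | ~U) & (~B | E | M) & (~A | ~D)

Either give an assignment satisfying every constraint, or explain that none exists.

Unit clause (U) forces U = True.
Unit clause (~A) forces A = False.
Try V = True:
  (D | ~V) forces D = True.
  (B | ~D | ~U) forces B = True.
  (A | ~E | ~U | ~V) forces E = False.
  (E | ~H | ~U | ~V) forces H = False.
  clause (H | ~V) is falsified — backtrack.
So V = False.
  then (~E | V) forces E = False.
Set M = True.
  then (~M | ~N | ~U) forces N = False.
  then (B | E | N | V) forces B = True.
Set D = True.
Set H = True.
All clauses satisfied.

V = False, M = True, D = True, A = False, B = True, N = False, E = False, U = True, H = True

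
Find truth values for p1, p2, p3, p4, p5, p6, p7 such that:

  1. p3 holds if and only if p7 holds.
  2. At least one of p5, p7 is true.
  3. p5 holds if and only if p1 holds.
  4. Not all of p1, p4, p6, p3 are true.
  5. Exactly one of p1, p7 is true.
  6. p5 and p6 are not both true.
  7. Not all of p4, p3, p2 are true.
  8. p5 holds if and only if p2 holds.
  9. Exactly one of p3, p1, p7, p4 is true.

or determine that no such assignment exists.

p1 = True, p2 = True, p3 = False, p4 = False, p5 = True, p6 = False, p7 = False

  (1) p3=F, p7=F — same ✓
  (2) {p5, p7}: 1 true — at least one ✓
  (3) p5=T, p1=T — same ✓
  (4) {p1, p4, p6, p3}: 1/4 true — not all ✓
  (5) {p1, p7}: 1 true — exactly one ✓
  (6) p5=T, p6=F — not both ✓
  (7) {p4, p3, p2}: 1/3 true — not all ✓
  (8) p5=T, p2=T — same ✓
  (9) {p3, p1, p7, p4}: 1 true — exactly one ✓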